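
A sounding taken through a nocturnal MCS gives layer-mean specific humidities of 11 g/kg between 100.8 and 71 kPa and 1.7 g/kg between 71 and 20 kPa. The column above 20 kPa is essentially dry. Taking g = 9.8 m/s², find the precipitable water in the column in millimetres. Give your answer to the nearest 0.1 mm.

Precipitable water is the column-integrated vapour mass per unit area: PW = (1/g) Σ q̄ Δp, with q in kg/kg and Δp in Pa (1 kg/m² of water = 1 mm).
Layer 100.8–71 kPa: Δp = 298 hPa = 29800 Pa, q̄ = 0.011 kg/kg → 0.011 × 29800 / 9.8 = 33.45 mm
Layer 71–20 kPa: Δp = 510 hPa = 51000 Pa, q̄ = 0.0017 kg/kg → 0.0017 × 51000 / 9.8 = 8.85 mm
PW = 33.45 + 8.85 = 42.30 ≈ 42.3 mm.

PW ≈ 42.3 mm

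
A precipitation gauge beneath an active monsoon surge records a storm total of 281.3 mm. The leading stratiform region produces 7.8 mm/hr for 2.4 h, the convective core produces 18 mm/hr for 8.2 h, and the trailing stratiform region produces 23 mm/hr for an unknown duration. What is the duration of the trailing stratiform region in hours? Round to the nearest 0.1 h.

duration ≈ 5.0 h

Known phases: 7.8 × 2.4 + 18 × 8.2 = 18.72 + 147.6 = 166.32 mm.
Remaining depth = 281.3 − 166.32 = 114.98 mm.
Duration = 114.98 / 23 = 5.0 h.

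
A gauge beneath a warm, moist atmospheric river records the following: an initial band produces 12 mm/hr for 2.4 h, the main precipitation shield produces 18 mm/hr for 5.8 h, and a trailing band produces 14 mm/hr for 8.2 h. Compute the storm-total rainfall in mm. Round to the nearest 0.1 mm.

Total = Σ Rᵢ Δtᵢ = 12 × 2.4 + 18 × 5.8 + 14 × 8.2
      = 28.8 + 104.4 + 114.8 = 248.0 mm.

total ≈ 248.0 mm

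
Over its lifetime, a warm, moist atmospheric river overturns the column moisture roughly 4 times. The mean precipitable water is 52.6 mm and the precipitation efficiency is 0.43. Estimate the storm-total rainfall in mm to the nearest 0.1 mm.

rainfall ≈ 90.5 mm

Each cycle deposits ε × PW = 0.43 × 52.6 = 22.618 mm.
Over 4 cycles: 4 × 22.618 = 90.5 mm.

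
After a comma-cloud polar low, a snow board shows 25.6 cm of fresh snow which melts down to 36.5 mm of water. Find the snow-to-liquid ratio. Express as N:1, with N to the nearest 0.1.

Ratio = snow depth / SWE = 256 mm / 36.5 mm = 7.0, i.e. 7.0:1.

ratio ≈ 7.0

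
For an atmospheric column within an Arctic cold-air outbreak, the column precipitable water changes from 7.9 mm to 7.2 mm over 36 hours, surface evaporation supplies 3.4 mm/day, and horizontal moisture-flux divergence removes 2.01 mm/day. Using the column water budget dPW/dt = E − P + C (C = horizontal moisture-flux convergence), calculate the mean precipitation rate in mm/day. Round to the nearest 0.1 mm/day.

P ≈ 1.9 mm/day

dPW/dt = (7.2 − 7.9) mm / (36/24 day) = -0.467 mm/day.
P = E + C − dPW/dt = 3.4 + (-2.01) − (-0.467) = 1.9 mm/day.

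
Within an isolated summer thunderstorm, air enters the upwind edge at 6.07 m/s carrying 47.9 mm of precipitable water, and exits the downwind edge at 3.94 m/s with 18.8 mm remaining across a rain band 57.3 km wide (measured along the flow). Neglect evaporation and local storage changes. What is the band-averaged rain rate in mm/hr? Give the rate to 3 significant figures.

R ≈ 13.6 mm/hr

Column moisture flux per unit crosswind length is F = V × PW.
Inflow: F_in = 6.07 × 47.9 = 290.753 mm·m/s
Outflow: F_out = 3.94 × 18.8 = 74.072 mm·m/s
Steady-state rate R = (F_in − F_out)/L = (290.753 − 74.072) / 57300 m = 3.782e-03 mm/s.
R = 3.782e-03 × 3600 = 13.6 mm/hr.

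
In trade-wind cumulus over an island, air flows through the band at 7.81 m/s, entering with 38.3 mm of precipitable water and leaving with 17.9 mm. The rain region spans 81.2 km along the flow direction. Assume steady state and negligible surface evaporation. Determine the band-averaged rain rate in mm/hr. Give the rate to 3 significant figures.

Column moisture flux per unit crosswind length is F = V × PW.
Inflow: F_in = 7.81 × 38.3 = 299.123 mm·m/s
Outflow: F_out = 7.81 × 17.9 = 139.799 mm·m/s
Steady-state rate R = (F_in − F_out)/L = (299.123 − 139.799) / 81200 m = 1.962e-03 mm/s.
R = 1.962e-03 × 3600 = 7.06 mm/hr.

R ≈ 7.06 mm/hr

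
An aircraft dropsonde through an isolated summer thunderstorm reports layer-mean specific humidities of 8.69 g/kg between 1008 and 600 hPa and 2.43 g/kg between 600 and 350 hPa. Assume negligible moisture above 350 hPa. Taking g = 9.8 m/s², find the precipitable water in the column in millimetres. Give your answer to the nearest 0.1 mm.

Precipitable water is the column-integrated vapour mass per unit area: PW = (1/g) Σ q̄ Δp, with q in kg/kg and Δp in Pa (1 kg/m² of water = 1 mm).
Layer 1008–600 hPa: Δp = 408 hPa = 40800 Pa, q̄ = 0.00869 kg/kg → 0.00869 × 40800 / 9.8 = 36.18 mm
Layer 600–350 hPa: Δp = 250 hPa = 25000 Pa, q̄ = 0.00243 kg/kg → 0.00243 × 25000 / 9.8 = 6.20 mm
PW = 36.18 + 6.20 = 42.38 ≈ 42.4 mm.

PW ≈ 42.4 mm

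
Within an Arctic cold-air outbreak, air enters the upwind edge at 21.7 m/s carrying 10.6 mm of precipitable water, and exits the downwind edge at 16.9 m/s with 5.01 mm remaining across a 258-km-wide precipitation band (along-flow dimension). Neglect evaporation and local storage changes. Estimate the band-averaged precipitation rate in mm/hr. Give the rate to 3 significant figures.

R ≈ 2.03 mm/hr

Column moisture flux per unit crosswind length is F = V × PW.
Inflow: F_in = 21.7 × 10.6 = 230.02 mm·m/s
Outflow: F_out = 16.9 × 5.01 = 84.669 mm·m/s
Steady-state rate R = (F_in − F_out)/L = (230.02 − 84.669) / 258000 m = 5.634e-04 mm/s.
R = 5.634e-04 × 3600 = 2.03 mm/hr.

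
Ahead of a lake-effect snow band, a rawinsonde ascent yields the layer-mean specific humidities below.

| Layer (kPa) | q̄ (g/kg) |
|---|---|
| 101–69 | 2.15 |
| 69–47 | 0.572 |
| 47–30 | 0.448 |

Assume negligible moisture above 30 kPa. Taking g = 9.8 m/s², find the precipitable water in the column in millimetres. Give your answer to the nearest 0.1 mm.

PW ≈ 9.1 mm

Precipitable water is the column-integrated vapour mass per unit area: PW = (1/g) Σ q̄ Δp, with q in kg/kg and Δp in Pa (1 kg/m² of water = 1 mm).
Layer 101–69 kPa: Δp = 320 hPa = 32000 Pa, q̄ = 0.00215 kg/kg → 0.00215 × 32000 / 9.8 = 7.02 mm
Layer 69–47 kPa: Δp = 220 hPa = 22000 Pa, q̄ = 0.000572 kg/kg → 0.000572 × 22000 / 9.8 = 1.28 mm
Layer 47–30 kPa: Δp = 170 hPa = 17000 Pa, q̄ = 0.000448 kg/kg → 0.000448 × 17000 / 9.8 = 0.78 mm
PW = 7.02 + 1.28 + 0.78 = 9.08 ≈ 9.1 mm.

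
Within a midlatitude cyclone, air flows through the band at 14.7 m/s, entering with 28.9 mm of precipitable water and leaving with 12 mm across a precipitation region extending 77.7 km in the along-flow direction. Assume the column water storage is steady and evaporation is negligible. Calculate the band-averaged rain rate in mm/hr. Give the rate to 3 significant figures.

Column moisture flux per unit crosswind length is F = V × PW.
Inflow: F_in = 14.7 × 28.9 = 424.83 mm·m/s
Outflow: F_out = 14.7 × 12 = 176.4 mm·m/s
Steady-state rate R = (F_in − F_out)/L = (424.83 − 176.4) / 77700 m = 3.197e-03 mm/s.
R = 3.197e-03 × 3600 = 11.5 mm/hr.

R ≈ 11.5 mm/hr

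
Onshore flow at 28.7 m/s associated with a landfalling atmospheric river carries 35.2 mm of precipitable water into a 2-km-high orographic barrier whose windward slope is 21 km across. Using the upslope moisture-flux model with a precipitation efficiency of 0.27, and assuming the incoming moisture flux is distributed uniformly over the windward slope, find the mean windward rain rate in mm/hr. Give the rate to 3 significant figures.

Incoming column moisture flux per unit ridge length: F = V × PW = 28.7 × 35.2 = 1010.24 mm·m/s.
Spread over the 21 km slope with efficiency ε = 0.27: R = ε·F/W = 0.27 × 1010.24 / 21000 m = 1.299e-02 mm/s.
R = 1.299e-02 × 3600 = 46.8 mm/hr.

R ≈ 46.8 mm/hr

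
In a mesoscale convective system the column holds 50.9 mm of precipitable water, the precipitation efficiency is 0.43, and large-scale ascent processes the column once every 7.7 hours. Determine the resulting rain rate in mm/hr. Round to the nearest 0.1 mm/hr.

Each overturning extracts ε × PW = 0.43 × 50.9 = 21.887 mm.
Rate = ε·PW / τ = 21.887 / 7.7 h = 2.8 mm/hr.

R ≈ 2.8 mm/hr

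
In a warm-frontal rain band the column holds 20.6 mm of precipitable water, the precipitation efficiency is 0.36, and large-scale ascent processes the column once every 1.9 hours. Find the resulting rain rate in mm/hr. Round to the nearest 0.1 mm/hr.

R ≈ 3.9 mm/hr

Each overturning extracts ε × PW = 0.36 × 20.6 = 7.416 mm.
Rate = ε·PW / τ = 7.416 / 1.9 h = 3.9 mm/hr.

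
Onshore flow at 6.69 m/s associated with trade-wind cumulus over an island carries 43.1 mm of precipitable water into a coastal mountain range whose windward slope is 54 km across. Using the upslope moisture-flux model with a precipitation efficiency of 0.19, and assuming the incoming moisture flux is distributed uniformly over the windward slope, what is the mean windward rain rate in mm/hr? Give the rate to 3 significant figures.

R ≈ 3.65 mm/hr

Incoming column moisture flux per unit ridge length: F = V × PW = 6.69 × 43.1 = 288.339 mm·m/s.
Spread over the 54 km slope with efficiency ε = 0.19: R = ε·F/W = 0.19 × 288.339 / 54000 m = 1.015e-03 mm/s.
R = 1.015e-03 × 3600 = 3.65 mm/hr.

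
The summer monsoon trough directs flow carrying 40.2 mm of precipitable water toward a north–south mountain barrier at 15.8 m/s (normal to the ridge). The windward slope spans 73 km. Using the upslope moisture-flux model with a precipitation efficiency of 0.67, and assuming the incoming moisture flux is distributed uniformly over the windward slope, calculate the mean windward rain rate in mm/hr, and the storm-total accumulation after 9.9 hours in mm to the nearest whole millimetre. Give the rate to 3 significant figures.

Incoming column moisture flux per unit ridge length: F = V × PW = 15.8 × 40.2 = 635.16 mm·m/s.
Spread over the 73 km slope with efficiency ε = 0.67: R = ε·F/W = 0.67 × 635.16 / 73000 m = 5.830e-03 mm/s.
R = 5.830e-03 × 3600 = 21.0 mm/hr.
Over 9.9 h: total = 21.0 × 9.9 = 207.9 ≈ 208 mm.

R ≈ 21.0 mm/hr; total ≈ 208 mm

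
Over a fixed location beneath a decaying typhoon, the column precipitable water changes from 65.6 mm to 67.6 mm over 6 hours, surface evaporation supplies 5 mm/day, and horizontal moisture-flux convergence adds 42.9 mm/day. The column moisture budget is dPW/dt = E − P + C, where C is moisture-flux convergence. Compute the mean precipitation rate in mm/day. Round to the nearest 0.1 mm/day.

dPW/dt = (67.6 − 65.6) mm / (6/24 day) = +8.000 mm/day.
P = E + C − dPW/dt = 5 + (42.9) − (+8.000) = 39.9 mm/day.

P ≈ 39.9 mm/day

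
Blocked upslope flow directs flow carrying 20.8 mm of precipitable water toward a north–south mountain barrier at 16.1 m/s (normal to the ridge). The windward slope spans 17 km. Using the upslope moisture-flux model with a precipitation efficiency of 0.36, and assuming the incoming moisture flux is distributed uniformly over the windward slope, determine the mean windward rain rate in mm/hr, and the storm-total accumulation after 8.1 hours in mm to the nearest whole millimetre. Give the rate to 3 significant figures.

R ≈ 25.5 mm/hr; total ≈ 207 mm

Incoming column moisture flux per unit ridge length: F = V × PW = 16.1 × 20.8 = 334.88 mm·m/s.
Spread over the 17 km slope with efficiency ε = 0.36: R = ε·F/W = 0.36 × 334.88 / 17000 m = 7.092e-03 mm/s.
R = 7.092e-03 × 3600 = 25.5 mm/hr.
Over 8.1 h: total = 25.5 × 8.1 = 206.55 ≈ 207 mm.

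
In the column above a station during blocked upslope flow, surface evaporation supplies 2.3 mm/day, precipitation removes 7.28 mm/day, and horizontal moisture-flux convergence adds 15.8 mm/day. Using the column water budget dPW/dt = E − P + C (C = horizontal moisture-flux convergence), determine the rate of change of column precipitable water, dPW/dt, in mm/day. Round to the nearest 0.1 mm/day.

dPW/dt = E − P + C = 2.3 − 7.28 + (15.8) = 10.8 mm/day.

dPW/dt ≈ 10.8 mm/day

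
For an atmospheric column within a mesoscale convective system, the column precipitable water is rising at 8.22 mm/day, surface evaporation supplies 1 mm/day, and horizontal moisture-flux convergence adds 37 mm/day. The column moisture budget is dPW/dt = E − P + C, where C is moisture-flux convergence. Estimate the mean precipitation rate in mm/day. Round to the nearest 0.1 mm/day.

P ≈ 29.8 mm/day

dPW/dt = +8.22 mm/day.
P = E + C − dPW/dt = 1 + (37) − (+8.22) = 29.8 mm/day.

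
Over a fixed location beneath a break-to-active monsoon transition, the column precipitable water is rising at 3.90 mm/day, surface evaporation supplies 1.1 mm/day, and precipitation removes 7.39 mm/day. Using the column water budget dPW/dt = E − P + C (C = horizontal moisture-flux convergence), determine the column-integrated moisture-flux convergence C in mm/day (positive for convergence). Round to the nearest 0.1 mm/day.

dPW/dt = +3.90 mm/day.
C = dPW/dt − E + P = (+3.90) − 1.1 + 7.39 = 10.2 mm/day.

C ≈ 10.2 mm/day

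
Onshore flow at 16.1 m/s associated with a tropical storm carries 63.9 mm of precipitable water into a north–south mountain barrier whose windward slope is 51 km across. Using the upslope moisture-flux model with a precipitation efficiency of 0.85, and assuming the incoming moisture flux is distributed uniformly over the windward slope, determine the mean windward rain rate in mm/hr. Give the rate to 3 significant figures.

R ≈ 61.7 mm/hr

Incoming column moisture flux per unit ridge length: F = V × PW = 16.1 × 63.9 = 1028.79 mm·m/s.
Spread over the 51 km slope with efficiency ε = 0.85: R = ε·F/W = 0.85 × 1028.79 / 51000 m = 1.715e-02 mm/s.
R = 1.715e-02 × 3600 = 61.7 mm/hr.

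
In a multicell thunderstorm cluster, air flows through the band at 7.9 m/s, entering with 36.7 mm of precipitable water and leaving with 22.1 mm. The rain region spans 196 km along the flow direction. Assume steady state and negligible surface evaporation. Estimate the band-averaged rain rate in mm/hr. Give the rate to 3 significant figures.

R ≈ 2.12 mm/hr

Column moisture flux per unit crosswind length is F = V × PW.
Inflow: F_in = 7.9 × 36.7 = 289.93 mm·m/s
Outflow: F_out = 7.9 × 22.1 = 174.59 mm·m/s
Steady-state rate R = (F_in − F_out)/L = (289.93 − 174.59) / 196000 m = 5.885e-04 mm/s.
R = 5.885e-04 × 3600 = 2.12 mm/hr.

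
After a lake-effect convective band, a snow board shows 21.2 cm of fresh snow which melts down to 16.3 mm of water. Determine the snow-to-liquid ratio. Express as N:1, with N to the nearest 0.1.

Ratio = snow depth / SWE = 212 mm / 16.3 mm = 13.0, i.e. 13.0:1.

ratio ≈ 13.0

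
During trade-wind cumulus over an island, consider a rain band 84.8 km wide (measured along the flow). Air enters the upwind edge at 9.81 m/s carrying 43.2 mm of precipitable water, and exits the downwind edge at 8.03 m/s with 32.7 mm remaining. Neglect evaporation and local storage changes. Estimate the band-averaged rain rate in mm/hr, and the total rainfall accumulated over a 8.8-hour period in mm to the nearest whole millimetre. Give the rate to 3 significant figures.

Column moisture flux per unit crosswind length is F = V × PW.
Inflow: F_in = 9.81 × 43.2 = 423.792 mm·m/s
Outflow: F_out = 8.03 × 32.7 = 262.581 mm·m/s
Steady-state rate R = (F_in − F_out)/L = (423.792 − 262.581) / 84800 m = 1.901e-03 mm/s.
R = 1.901e-03 × 3600 = 6.84 mm/hr.
Over 8.8 h: total = 6.84 × 8.8 = 60.192 ≈ 60 mm.

R ≈ 6.84 mm/hr; total ≈ 60 mm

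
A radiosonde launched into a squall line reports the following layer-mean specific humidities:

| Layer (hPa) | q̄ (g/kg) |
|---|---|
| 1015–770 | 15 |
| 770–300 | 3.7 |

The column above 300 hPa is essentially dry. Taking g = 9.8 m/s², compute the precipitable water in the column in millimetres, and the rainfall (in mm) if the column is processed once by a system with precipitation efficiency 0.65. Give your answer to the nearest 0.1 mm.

Precipitable water is the column-integrated vapour mass per unit area: PW = (1/g) Σ q̄ Δp, with q in kg/kg and Δp in Pa (1 kg/m² of water = 1 mm).
Layer 1015–770 hPa: Δp = 245 hPa = 24500 Pa, q̄ = 0.015 kg/kg → 0.015 × 24500 / 9.8 = 37.50 mm
Layer 770–300 hPa: Δp = 470 hPa = 47000 Pa, q̄ = 0.0037 kg/kg → 0.0037 × 47000 / 9.8 = 17.74 mm
PW = 37.50 + 17.74 = 55.24 ≈ 55.2 mm.
Rainfall = ε × PW = 0.65 × 55.2 = 35.9 mm.

PW ≈ 55.2 mm; rainfall ≈ 35.9 mm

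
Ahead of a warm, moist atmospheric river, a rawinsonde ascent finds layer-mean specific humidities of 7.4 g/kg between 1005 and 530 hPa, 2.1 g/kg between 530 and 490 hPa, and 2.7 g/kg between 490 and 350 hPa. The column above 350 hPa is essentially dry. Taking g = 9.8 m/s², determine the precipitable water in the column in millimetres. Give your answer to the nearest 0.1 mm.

PW ≈ 40.6 mm

Precipitable water is the column-integrated vapour mass per unit area: PW = (1/g) Σ q̄ Δp, with q in kg/kg and Δp in Pa (1 kg/m² of water = 1 mm).
Layer 1005–530 hPa: Δp = 475 hPa = 47500 Pa, q̄ = 0.0074 kg/kg → 0.0074 × 47500 / 9.8 = 35.87 mm
Layer 530–490 hPa: Δp = 40 hPa = 4000 Pa, q̄ = 0.0021 kg/kg → 0.0021 × 4000 / 9.8 = 0.86 mm
Layer 490–350 hPa: Δp = 140 hPa = 14000 Pa, q̄ = 0.0027 kg/kg → 0.0027 × 14000 / 9.8 = 3.86 mm
PW = 35.87 + 0.86 + 3.86 = 40.59 ≈ 40.6 mm.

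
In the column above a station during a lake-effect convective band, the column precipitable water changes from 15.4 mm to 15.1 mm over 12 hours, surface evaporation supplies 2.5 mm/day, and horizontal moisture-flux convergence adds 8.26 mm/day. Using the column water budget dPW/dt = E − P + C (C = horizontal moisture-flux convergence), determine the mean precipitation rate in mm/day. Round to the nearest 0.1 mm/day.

P ≈ 11.4 mm/day

dPW/dt = (15.1 − 15.4) mm / (12/24 day) = -0.600 mm/day.
P = E + C − dPW/dt = 2.5 + (8.26) − (-0.600) = 11.4 mm/day.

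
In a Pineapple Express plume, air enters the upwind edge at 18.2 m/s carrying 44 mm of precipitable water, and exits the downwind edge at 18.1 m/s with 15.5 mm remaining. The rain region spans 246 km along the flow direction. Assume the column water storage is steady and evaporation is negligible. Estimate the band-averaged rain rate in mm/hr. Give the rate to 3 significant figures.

Column moisture flux per unit crosswind length is F = V × PW.
Inflow: F_in = 18.2 × 44 = 800.8 mm·m/s
Outflow: F_out = 18.1 × 15.5 = 280.55 mm·m/s
Steady-state rate R = (F_in − F_out)/L = (800.8 − 280.55) / 246000 m = 2.115e-03 mm/s.
R = 2.115e-03 × 3600 = 7.61 mm/hr.

R ≈ 7.61 mm/hr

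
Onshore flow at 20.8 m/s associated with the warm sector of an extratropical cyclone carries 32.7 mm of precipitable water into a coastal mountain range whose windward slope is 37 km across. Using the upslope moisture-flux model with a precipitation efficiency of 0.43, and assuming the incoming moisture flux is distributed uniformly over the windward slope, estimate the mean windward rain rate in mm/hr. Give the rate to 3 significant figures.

Incoming column moisture flux per unit ridge length: F = V × PW = 20.8 × 32.7 = 680.16 mm·m/s.
Spread over the 37 km slope with efficiency ε = 0.43: R = ε·F/W = 0.43 × 680.16 / 37000 m = 7.905e-03 mm/s.
R = 7.905e-03 × 3600 = 28.5 mm/hr.

R ≈ 28.5 mm/hr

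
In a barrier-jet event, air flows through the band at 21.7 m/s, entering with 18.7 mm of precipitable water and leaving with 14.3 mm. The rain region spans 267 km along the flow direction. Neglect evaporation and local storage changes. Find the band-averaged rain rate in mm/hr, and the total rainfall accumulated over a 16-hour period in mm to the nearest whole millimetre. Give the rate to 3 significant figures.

R ≈ 1.29 mm/hr; total ≈ 21 mm

Column moisture flux per unit crosswind length is F = V × PW.
Inflow: F_in = 21.7 × 18.7 = 405.79 mm·m/s
Outflow: F_out = 21.7 × 14.3 = 310.31 mm·m/s
Steady-state rate R = (F_in − F_out)/L = (405.79 − 310.31) / 267000 m = 3.576e-04 mm/s.
R = 3.576e-04 × 3600 = 1.29 mm/hr.
Over 16 h: total = 1.29 × 16 = 20.64 ≈ 21 mm.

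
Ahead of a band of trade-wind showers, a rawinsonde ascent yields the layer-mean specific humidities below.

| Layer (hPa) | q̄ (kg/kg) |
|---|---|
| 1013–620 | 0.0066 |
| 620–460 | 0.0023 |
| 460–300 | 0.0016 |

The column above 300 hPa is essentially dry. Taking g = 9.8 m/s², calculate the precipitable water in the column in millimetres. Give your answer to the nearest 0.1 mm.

Precipitable water is the column-integrated vapour mass per unit area: PW = (1/g) Σ q̄ Δp, with q in kg/kg and Δp in Pa (1 kg/m² of water = 1 mm).
Layer 1013–620 hPa: Δp = 393 hPa = 39300 Pa, q̄ = 0.0066 kg/kg → 0.0066 × 39300 / 9.8 = 26.47 mm
Layer 620–460 hPa: Δp = 160 hPa = 16000 Pa, q̄ = 0.0023 kg/kg → 0.0023 × 16000 / 9.8 = 3.76 mm
Layer 460–300 hPa: Δp = 160 hPa = 16000 Pa, q̄ = 0.0016 kg/kg → 0.0016 × 16000 / 9.8 = 2.61 mm
PW = 26.47 + 3.76 + 2.61 = 32.84 ≈ 32.8 mm.

PW ≈ 32.8 mm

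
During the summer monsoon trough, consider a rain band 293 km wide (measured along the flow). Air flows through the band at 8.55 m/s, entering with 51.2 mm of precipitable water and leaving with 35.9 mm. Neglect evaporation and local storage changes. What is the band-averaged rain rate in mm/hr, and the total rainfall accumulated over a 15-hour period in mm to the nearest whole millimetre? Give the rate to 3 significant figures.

Column moisture flux per unit crosswind length is F = V × PW.
Inflow: F_in = 8.55 × 51.2 = 437.76 mm·m/s
Outflow: F_out = 8.55 × 35.9 = 306.945 mm·m/s
Steady-state rate R = (F_in − F_out)/L = (437.76 − 306.945) / 293000 m = 4.465e-04 mm/s.
R = 4.465e-04 × 3600 = 1.61 mm/hr.
Over 15 h: total = 1.61 × 15 = 24.15 ≈ 24 mm.

R ≈ 1.61 mm/hr; total ≈ 24 mm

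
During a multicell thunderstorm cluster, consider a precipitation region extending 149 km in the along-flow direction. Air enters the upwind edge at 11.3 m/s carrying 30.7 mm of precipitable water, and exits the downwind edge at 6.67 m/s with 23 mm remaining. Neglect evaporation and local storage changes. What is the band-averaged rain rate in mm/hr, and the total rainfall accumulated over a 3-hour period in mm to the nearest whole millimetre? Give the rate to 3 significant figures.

Column moisture flux per unit crosswind length is F = V × PW.
Inflow: F_in = 11.3 × 30.7 = 346.91 mm·m/s
Outflow: F_out = 6.67 × 23 = 153.41 mm·m/s
Steady-state rate R = (F_in − F_out)/L = (346.91 − 153.41) / 149000 m = 1.299e-03 mm/s.
R = 1.299e-03 × 3600 = 4.68 mm/hr.
Over 3 h: total = 4.68 × 3 = 14.04 ≈ 14 mm.

R ≈ 4.68 mm/hr; total ≈ 14 mm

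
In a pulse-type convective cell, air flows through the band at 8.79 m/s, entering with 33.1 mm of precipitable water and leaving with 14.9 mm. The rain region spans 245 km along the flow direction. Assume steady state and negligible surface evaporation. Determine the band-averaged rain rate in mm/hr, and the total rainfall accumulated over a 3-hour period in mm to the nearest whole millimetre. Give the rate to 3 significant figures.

Column moisture flux per unit crosswind length is F = V × PW.
Inflow: F_in = 8.79 × 33.1 = 290.949 mm·m/s
Outflow: F_out = 8.79 × 14.9 = 130.971 mm·m/s
Steady-state rate R = (F_in − F_out)/L = (290.949 − 130.971) / 245000 m = 6.530e-04 mm/s.
R = 6.530e-04 × 3600 = 2.35 mm/hr.
Over 3 h: total = 2.35 × 3 = 7.05 ≈ 7 mm.

R ≈ 2.35 mm/hr; total ≈ 7 mm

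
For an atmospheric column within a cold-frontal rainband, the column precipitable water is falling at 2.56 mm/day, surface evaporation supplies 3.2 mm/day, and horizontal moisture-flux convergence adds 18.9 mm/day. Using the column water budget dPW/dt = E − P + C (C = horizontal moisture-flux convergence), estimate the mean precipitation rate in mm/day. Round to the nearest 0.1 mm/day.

dPW/dt = -2.56 mm/day.
P = E + C − dPW/dt = 3.2 + (18.9) − (-2.56) = 24.7 mm/day.

P ≈ 24.7 mm/day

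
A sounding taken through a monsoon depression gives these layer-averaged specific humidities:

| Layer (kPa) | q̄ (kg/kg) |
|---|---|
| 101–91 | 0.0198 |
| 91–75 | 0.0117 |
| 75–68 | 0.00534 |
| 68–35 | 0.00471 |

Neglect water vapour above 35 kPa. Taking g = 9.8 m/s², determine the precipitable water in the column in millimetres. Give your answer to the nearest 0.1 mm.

Precipitable water is the column-integrated vapour mass per unit area: PW = (1/g) Σ q̄ Δp, with q in kg/kg and Δp in Pa (1 kg/m² of water = 1 mm).
Layer 101–91 kPa: Δp = 100 hPa = 10000 Pa, q̄ = 0.0198 kg/kg → 0.0198 × 10000 / 9.8 = 20.20 mm
Layer 91–75 kPa: Δp = 160 hPa = 16000 Pa, q̄ = 0.0117 kg/kg → 0.0117 × 16000 / 9.8 = 19.10 mm
Layer 75–68 kPa: Δp = 70 hPa = 7000 Pa, q̄ = 0.00534 kg/kg → 0.00534 × 7000 / 9.8 = 3.81 mm
Layer 68–35 kPa: Δp = 330 hPa = 33000 Pa, q̄ = 0.00471 kg/kg → 0.00471 × 33000 / 9.8 = 15.86 mm
PW = 20.20 + 19.10 + 3.81 + 15.86 = 58.97 ≈ 59.0 mm.

PW ≈ 59.0 mm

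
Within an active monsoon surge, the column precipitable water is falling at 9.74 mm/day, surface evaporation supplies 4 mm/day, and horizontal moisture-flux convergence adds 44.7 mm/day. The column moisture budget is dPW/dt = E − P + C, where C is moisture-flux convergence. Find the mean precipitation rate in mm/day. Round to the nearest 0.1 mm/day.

dPW/dt = -9.74 mm/day.
P = E + C − dPW/dt = 4 + (44.7) − (-9.74) = 58.4 mm/day.

P ≈ 58.4 mm/day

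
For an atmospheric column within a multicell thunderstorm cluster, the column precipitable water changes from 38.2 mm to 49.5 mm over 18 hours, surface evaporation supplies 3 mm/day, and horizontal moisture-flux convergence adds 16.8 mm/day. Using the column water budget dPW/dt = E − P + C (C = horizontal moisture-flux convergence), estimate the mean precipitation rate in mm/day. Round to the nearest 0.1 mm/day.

dPW/dt = (49.5 − 38.2) mm / (18/24 day) = +15.067 mm/day.
P = E + C − dPW/dt = 3 + (16.8) − (+15.067) = 4.7 mm/day.

P ≈ 4.7 mm/day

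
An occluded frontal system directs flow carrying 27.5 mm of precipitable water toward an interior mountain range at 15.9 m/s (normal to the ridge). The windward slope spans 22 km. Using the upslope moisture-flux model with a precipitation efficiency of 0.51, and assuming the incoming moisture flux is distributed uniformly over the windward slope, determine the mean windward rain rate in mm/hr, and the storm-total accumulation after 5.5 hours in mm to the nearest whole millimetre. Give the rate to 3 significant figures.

R ≈ 36.5 mm/hr; total ≈ 201 mm

Incoming column moisture flux per unit ridge length: F = V × PW = 15.9 × 27.5 = 437.25 mm·m/s.
Spread over the 22 km slope with efficiency ε = 0.51: R = ε·F/W = 0.51 × 437.25 / 22000 m = 1.014e-02 mm/s.
R = 1.014e-02 × 3600 = 36.5 mm/hr.
Over 5.5 h: total = 36.5 × 5.5 = 200.75 ≈ 201 mm.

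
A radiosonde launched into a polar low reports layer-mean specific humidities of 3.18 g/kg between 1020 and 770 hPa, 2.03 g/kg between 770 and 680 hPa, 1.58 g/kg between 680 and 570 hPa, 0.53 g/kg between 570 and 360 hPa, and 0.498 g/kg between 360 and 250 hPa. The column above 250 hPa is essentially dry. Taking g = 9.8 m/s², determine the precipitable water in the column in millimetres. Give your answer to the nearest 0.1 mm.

PW ≈ 13.4 mm

Precipitable water is the column-integrated vapour mass per unit area: PW = (1/g) Σ q̄ Δp, with q in kg/kg and Δp in Pa (1 kg/m² of water = 1 mm).
Layer 1020–770 hPa: Δp = 250 hPa = 25000 Pa, q̄ = 0.00318 kg/kg → 0.00318 × 25000 / 9.8 = 8.11 mm
Layer 770–680 hPa: Δp = 90 hPa = 9000 Pa, q̄ = 0.00203 kg/kg → 0.00203 × 9000 / 9.8 = 1.86 mm
Layer 680–570 hPa: Δp = 110 hPa = 11000 Pa, q̄ = 0.00158 kg/kg → 0.00158 × 11000 / 9.8 = 1.77 mm
Layer 570–360 hPa: Δp = 210 hPa = 21000 Pa, q̄ = 0.00053 kg/kg → 0.00053 × 21000 / 9.8 = 1.14 mm
Layer 360–250 hPa: Δp = 110 hPa = 11000 Pa, q̄ = 0.000498 kg/kg → 0.000498 × 11000 / 9.8 = 0.56 mm
PW = 8.11 + 1.86 + 1.77 + 1.14 + 0.56 = 13.44 ≈ 13.4 mm.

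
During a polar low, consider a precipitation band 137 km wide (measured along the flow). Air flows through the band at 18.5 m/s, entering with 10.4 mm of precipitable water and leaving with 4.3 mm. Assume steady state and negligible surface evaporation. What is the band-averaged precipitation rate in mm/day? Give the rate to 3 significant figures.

R ≈ 71.2 mm/day

Column moisture flux per unit crosswind length is F = V × PW.
Inflow: F_in = 18.5 × 10.4 = 192.4 mm·m/s
Outflow: F_out = 18.5 × 4.3 = 79.55 mm·m/s
Steady-state rate R = (F_in − F_out)/L = (192.4 − 79.55) / 137000 m = 8.237e-04 mm/s.
R = 8.237e-04 × 3600 × 24 = 71.2 mm/day.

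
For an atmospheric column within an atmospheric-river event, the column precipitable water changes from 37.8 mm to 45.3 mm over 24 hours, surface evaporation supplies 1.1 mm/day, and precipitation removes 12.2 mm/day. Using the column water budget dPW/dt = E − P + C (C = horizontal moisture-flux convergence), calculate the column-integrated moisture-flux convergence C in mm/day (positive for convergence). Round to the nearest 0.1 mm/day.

dPW/dt = (45.3 − 37.8) mm / (24/24 day) = +7.500 mm/day.
C = dPW/dt − E + P = (+7.500) − 1.1 + 12.2 = 18.6 mm/day.

C ≈ 18.6 mm/day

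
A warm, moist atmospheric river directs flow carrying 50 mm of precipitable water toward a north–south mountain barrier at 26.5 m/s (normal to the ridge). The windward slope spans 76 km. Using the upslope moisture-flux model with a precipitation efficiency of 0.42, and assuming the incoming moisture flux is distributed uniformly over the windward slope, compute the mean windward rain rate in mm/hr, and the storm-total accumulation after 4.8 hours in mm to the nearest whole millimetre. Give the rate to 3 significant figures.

Incoming column moisture flux per unit ridge length: F = V × PW = 26.5 × 50 = 1325 mm·m/s.
Spread over the 76 km slope with efficiency ε = 0.42: R = ε·F/W = 0.42 × 1325 / 76000 m = 7.322e-03 mm/s.
R = 7.322e-03 × 3600 = 26.4 mm/hr.
Over 4.8 h: total = 26.4 × 4.8 = 126.72 ≈ 127 mm.

R ≈ 26.4 mm/hr; total ≈ 127 mm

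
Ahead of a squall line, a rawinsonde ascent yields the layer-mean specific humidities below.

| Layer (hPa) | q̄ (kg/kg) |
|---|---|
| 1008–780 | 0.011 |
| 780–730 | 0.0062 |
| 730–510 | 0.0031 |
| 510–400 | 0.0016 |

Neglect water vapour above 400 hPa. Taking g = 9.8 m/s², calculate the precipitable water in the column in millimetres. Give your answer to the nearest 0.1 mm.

Precipitable water is the column-integrated vapour mass per unit area: PW = (1/g) Σ q̄ Δp, with q in kg/kg and Δp in Pa (1 kg/m² of water = 1 mm).
Layer 1008–780 hPa: Δp = 228 hPa = 22800 Pa, q̄ = 0.011 kg/kg → 0.011 × 22800 / 9.8 = 25.59 mm
Layer 780–730 hPa: Δp = 50 hPa = 5000 Pa, q̄ = 0.0062 kg/kg → 0.0062 × 5000 / 9.8 = 3.16 mm
Layer 730–510 hPa: Δp = 220 hPa = 22000 Pa, q̄ = 0.0031 kg/kg → 0.0031 × 22000 / 9.8 = 6.96 mm
Layer 510–400 hPa: Δp = 110 hPa = 11000 Pa, q̄ = 0.0016 kg/kg → 0.0016 × 11000 / 9.8 = 1.80 mm
PW = 25.59 + 3.16 + 6.96 + 1.80 = 37.51 ≈ 37.5 mm.

PW ≈ 37.5 mm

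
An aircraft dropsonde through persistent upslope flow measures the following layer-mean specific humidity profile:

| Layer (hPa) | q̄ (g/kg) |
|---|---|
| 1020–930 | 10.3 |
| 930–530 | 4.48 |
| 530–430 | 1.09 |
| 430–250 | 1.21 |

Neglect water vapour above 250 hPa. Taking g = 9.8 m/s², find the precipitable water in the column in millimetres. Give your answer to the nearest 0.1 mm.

Precipitable water is the column-integrated vapour mass per unit area: PW = (1/g) Σ q̄ Δp, with q in kg/kg and Δp in Pa (1 kg/m² of water = 1 mm).
Layer 1020–930 hPa: Δp = 90 hPa = 9000 Pa, q̄ = 0.0103 kg/kg → 0.0103 × 9000 / 9.8 = 9.46 mm
Layer 930–530 hPa: Δp = 400 hPa = 40000 Pa, q̄ = 0.00448 kg/kg → 0.00448 × 40000 / 9.8 = 18.29 mm
Layer 530–430 hPa: Δp = 100 hPa = 10000 Pa, q̄ = 0.00109 kg/kg → 0.00109 × 10000 / 9.8 = 1.11 mm
Layer 430–250 hPa: Δp = 180 hPa = 18000 Pa, q̄ = 0.00121 kg/kg → 0.00121 × 18000 / 9.8 = 2.22 mm
PW = 9.46 + 18.29 + 1.11 + 2.22 = 31.08 ≈ 31.1 mm.

PW ≈ 31.1 mm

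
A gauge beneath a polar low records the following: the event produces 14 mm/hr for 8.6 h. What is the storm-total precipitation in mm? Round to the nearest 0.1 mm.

total ≈ 120.4 mm

Total = Σ Rᵢ Δtᵢ = 14 × 8.6
      = 120.4 = 120.4 mm.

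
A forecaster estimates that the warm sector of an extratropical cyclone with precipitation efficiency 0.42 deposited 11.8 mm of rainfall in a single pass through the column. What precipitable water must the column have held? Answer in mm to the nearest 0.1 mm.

PW = rainfall / ε = 11.8 / 0.42 = 28.1 mm.

PW ≈ 28.1 mm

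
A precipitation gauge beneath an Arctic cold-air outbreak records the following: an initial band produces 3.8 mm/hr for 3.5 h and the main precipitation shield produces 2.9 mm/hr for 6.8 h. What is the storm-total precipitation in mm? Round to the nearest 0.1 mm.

total ≈ 33.0 mm

Total = Σ Rᵢ Δtᵢ = 3.8 × 3.5 + 2.9 × 6.8
      = 13.3 + 19.72 = 33.0 mm.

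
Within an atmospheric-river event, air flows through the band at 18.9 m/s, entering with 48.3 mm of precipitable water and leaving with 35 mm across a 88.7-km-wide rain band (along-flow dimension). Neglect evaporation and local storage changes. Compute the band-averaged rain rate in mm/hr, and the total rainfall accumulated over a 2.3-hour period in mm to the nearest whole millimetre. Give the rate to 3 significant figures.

R ≈ 10.2 mm/hr; total ≈ 23 mm

Column moisture flux per unit crosswind length is F = V × PW.
Inflow: F_in = 18.9 × 48.3 = 912.87 mm·m/s
Outflow: F_out = 18.9 × 35 = 661.5 mm·m/s
Steady-state rate R = (F_in − F_out)/L = (912.87 − 661.5) / 88700 m = 2.834e-03 mm/s.
R = 2.834e-03 × 3600 = 10.2 mm/hr.
Over 2.3 h: total = 10.2 × 2.3 = 23.46 ≈ 23 mm.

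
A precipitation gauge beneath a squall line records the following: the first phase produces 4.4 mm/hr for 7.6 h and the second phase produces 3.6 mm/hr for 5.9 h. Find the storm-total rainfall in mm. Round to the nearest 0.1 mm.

total ≈ 54.7 mm

Total = Σ Rᵢ Δtᵢ = 4.4 × 7.6 + 3.6 × 5.9
      = 33.44 + 21.24 = 54.7 mm.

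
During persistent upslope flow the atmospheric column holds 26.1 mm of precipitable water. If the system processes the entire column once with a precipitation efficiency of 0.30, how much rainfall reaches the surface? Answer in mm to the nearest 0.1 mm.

rainfall ≈ 7.8 mm

Rainfall = ε × PW = 0.30 × 26.1 = 7.8 mm.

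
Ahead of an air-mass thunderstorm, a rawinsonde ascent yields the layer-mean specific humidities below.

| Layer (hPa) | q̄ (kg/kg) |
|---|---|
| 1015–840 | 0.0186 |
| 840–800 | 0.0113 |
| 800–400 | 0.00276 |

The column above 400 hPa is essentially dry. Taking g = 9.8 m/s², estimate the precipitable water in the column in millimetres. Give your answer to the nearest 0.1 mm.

PW ≈ 49.1 mm

Precipitable water is the column-integrated vapour mass per unit area: PW = (1/g) Σ q̄ Δp, with q in kg/kg and Δp in Pa (1 kg/m² of water = 1 mm).
Layer 1015–840 hPa: Δp = 175 hPa = 17500 Pa, q̄ = 0.0186 kg/kg → 0.0186 × 17500 / 9.8 = 33.21 mm
Layer 840–800 hPa: Δp = 40 hPa = 4000 Pa, q̄ = 0.0113 kg/kg → 0.0113 × 4000 / 9.8 = 4.61 mm
Layer 800–400 hPa: Δp = 400 hPa = 40000 Pa, q̄ = 0.00276 kg/kg → 0.00276 × 40000 / 9.8 = 11.27 mm
PW = 33.21 + 4.61 + 11.27 = 49.09 ≈ 49.1 mm.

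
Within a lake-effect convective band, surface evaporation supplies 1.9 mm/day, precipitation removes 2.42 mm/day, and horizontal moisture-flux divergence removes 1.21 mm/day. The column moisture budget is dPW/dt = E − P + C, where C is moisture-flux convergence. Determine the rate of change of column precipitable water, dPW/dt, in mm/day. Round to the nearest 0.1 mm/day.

dPW/dt = E − P + C = 1.9 − 2.42 + (-1.21) = -1.7 mm/day.

dPW/dt ≈ -1.7 mm/day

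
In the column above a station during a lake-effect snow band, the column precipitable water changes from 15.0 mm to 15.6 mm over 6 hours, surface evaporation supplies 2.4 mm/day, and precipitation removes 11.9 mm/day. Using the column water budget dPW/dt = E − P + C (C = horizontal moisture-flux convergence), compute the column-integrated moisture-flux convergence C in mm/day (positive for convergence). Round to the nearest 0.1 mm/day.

dPW/dt = (15.6 − 15.0) mm / (6/24 day) = +2.400 mm/day.
C = dPW/dt − E + P = (+2.400) − 2.4 + 11.9 = 11.9 mm/day.

C ≈ 11.9 mm/day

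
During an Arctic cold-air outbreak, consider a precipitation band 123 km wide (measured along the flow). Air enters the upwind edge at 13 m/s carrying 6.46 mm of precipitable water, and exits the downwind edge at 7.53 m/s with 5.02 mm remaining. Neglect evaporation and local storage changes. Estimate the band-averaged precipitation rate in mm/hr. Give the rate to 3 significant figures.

Column moisture flux per unit crosswind length is F = V × PW.
Inflow: F_in = 13 × 6.46 = 83.98 mm·m/s
Outflow: F_out = 7.53 × 5.02 = 37.8006 mm·m/s
Steady-state rate R = (F_in − F_out)/L = (83.98 − 37.8006) / 123000 m = 3.754e-04 mm/s.
R = 3.754e-04 × 3600 = 1.35 mm/hr.

R ≈ 1.35 mm/hr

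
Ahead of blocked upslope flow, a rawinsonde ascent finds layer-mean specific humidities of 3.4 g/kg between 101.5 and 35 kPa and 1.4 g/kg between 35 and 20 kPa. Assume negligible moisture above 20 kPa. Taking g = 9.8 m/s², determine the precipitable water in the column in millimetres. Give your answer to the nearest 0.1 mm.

PW ≈ 25.2 mm

Precipitable water is the column-integrated vapour mass per unit area: PW = (1/g) Σ q̄ Δp, with q in kg/kg and Δp in Pa (1 kg/m² of water = 1 mm).
Layer 101.5–35 kPa: Δp = 665 hPa = 66500 Pa, q̄ = 0.0034 kg/kg → 0.0034 × 66500 / 9.8 = 23.07 mm
Layer 35–20 kPa: Δp = 150 hPa = 15000 Pa, q̄ = 0.0014 kg/kg → 0.0014 × 15000 / 9.8 = 2.14 mm
PW = 23.07 + 2.14 = 25.21 ≈ 25.2 mm.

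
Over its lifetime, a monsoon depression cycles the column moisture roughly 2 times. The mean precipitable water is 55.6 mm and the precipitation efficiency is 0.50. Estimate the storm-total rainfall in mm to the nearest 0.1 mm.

rainfall ≈ 55.6 mm

Each cycle deposits ε × PW = 0.50 × 55.6 = 27.8 mm.
Over 2 cycles: 2 × 27.8 = 55.6 mm.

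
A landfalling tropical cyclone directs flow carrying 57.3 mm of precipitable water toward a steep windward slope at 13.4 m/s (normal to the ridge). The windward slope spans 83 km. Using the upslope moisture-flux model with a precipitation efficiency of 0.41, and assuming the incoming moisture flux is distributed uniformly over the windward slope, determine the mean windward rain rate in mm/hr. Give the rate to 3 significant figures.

Incoming column moisture flux per unit ridge length: F = V × PW = 13.4 × 57.3 = 767.82 mm·m/s.
Spread over the 83 km slope with efficiency ε = 0.41: R = ε·F/W = 0.41 × 767.82 / 83000 m = 3.793e-03 mm/s.
R = 3.793e-03 × 3600 = 13.7 mm/hr.

R ≈ 13.7 mm/hr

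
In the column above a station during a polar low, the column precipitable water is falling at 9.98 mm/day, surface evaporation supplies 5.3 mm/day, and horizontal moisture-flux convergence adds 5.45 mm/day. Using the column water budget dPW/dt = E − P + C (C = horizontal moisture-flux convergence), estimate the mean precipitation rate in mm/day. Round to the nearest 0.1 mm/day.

P ≈ 20.7 mm/day

dPW/dt = -9.98 mm/day.
P = E + C − dPW/dt = 5.3 + (5.45) − (-9.98) = 20.7 mm/day.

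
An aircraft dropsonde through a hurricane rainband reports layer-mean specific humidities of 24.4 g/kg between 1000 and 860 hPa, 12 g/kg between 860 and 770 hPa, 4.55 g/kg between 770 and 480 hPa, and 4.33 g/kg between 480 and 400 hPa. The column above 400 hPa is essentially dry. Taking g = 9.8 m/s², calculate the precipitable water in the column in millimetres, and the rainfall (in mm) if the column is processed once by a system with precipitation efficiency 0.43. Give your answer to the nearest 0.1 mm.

PW ≈ 62.9 mm; rainfall ≈ 27.0 mm

Precipitable water is the column-integrated vapour mass per unit area: PW = (1/g) Σ q̄ Δp, with q in kg/kg and Δp in Pa (1 kg/m² of water = 1 mm).
Layer 1000–860 hPa: Δp = 140 hPa = 14000 Pa, q̄ = 0.0244 kg/kg → 0.0244 × 14000 / 9.8 = 34.86 mm
Layer 860–770 hPa: Δp = 90 hPa = 9000 Pa, q̄ = 0.012 kg/kg → 0.012 × 9000 / 9.8 = 11.02 mm
Layer 770–480 hPa: Δp = 290 hPa = 29000 Pa, q̄ = 0.00455 kg/kg → 0.00455 × 29000 / 9.8 = 13.46 mm
Layer 480–400 hPa: Δp = 80 hPa = 8000 Pa, q̄ = 0.00433 kg/kg → 0.00433 × 8000 / 9.8 = 3.53 mm
PW = 34.86 + 11.02 + 13.46 + 3.53 = 62.87 ≈ 62.9 mm.
Rainfall = ε × PW = 0.43 × 62.9 = 27.0 mm.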